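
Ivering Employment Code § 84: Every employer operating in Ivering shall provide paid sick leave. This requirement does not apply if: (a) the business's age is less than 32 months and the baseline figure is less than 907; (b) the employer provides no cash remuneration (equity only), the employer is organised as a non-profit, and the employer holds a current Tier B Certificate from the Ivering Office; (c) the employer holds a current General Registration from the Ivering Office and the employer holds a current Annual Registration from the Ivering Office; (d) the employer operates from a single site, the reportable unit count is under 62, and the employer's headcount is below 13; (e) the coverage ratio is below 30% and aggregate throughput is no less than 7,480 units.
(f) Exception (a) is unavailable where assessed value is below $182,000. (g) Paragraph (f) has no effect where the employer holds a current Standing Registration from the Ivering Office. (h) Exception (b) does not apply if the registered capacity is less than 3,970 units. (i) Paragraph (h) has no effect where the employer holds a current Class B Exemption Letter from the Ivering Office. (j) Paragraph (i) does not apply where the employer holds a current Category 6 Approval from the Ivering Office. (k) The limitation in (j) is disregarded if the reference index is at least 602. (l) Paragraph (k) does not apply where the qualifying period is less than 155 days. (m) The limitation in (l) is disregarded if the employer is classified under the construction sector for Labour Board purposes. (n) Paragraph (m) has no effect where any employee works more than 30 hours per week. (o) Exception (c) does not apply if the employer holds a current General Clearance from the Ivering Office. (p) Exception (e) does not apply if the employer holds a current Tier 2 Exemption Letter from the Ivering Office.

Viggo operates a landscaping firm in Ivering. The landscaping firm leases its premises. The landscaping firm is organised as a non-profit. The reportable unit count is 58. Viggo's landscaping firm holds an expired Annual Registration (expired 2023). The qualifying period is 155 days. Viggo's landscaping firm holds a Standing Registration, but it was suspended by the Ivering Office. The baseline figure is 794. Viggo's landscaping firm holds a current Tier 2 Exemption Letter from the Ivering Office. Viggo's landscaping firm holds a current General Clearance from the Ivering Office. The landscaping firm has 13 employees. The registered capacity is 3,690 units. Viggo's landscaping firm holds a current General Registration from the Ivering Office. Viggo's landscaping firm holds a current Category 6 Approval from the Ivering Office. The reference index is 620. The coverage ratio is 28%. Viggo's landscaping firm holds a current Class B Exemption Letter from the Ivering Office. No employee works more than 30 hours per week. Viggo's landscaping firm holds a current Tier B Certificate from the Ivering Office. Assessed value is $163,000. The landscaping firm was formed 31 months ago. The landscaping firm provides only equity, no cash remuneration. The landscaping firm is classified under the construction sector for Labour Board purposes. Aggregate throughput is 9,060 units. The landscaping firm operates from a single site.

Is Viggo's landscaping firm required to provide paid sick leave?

All of (a)'s requirements are met (the business's age is 31 months, less than the 32 months limit; the baseline figure is 794, less than the 907 limit). However, paragraphs (f)–(g) must be considered: (f) operates against (a): assessed value is $163,000, below the $182,000 limit. (g) does not operate here (the Standing Registration is not current), so (f) stands. (a) is therefore removed.
All of (b)'s requirements are met (remuneration is equity-only; the employer is a non-profit; a current Tier B Certificate is held). Under paragraphs (h)–(n): (h) operates (the registered capacity is 3,690 units, less than the 3,970 units limit), but yields to (i): (i) operates — a current Class B Exemption Letter is held. (j) applies (a current Category 6 Approval is held), but is overridden by (k): (k) is triggered — the reference index is 620, meeting the 602 threshold. (l), which would lift (k), is inapplicable — the qualifying period is 155 days, not less than 155 days. Exception (b) stands.
Exception (c) does not apply: no current Annual Registration is held.
Exception (d) fails — the employer's headcount is 13, not below 13.
Exception (e): the coverage ratio is 28%, below the 30% limit; aggregate throughput is 9,060 units, meeting the 7,480 units threshold — every condition holds. Turning to paragraph (p): (p) applies — a current Tier 2 Exemption Letter is held. (e) is therefore removed.

No — exception (b) applies; Viggo's landscaping firm is not required to provide paid sick leave.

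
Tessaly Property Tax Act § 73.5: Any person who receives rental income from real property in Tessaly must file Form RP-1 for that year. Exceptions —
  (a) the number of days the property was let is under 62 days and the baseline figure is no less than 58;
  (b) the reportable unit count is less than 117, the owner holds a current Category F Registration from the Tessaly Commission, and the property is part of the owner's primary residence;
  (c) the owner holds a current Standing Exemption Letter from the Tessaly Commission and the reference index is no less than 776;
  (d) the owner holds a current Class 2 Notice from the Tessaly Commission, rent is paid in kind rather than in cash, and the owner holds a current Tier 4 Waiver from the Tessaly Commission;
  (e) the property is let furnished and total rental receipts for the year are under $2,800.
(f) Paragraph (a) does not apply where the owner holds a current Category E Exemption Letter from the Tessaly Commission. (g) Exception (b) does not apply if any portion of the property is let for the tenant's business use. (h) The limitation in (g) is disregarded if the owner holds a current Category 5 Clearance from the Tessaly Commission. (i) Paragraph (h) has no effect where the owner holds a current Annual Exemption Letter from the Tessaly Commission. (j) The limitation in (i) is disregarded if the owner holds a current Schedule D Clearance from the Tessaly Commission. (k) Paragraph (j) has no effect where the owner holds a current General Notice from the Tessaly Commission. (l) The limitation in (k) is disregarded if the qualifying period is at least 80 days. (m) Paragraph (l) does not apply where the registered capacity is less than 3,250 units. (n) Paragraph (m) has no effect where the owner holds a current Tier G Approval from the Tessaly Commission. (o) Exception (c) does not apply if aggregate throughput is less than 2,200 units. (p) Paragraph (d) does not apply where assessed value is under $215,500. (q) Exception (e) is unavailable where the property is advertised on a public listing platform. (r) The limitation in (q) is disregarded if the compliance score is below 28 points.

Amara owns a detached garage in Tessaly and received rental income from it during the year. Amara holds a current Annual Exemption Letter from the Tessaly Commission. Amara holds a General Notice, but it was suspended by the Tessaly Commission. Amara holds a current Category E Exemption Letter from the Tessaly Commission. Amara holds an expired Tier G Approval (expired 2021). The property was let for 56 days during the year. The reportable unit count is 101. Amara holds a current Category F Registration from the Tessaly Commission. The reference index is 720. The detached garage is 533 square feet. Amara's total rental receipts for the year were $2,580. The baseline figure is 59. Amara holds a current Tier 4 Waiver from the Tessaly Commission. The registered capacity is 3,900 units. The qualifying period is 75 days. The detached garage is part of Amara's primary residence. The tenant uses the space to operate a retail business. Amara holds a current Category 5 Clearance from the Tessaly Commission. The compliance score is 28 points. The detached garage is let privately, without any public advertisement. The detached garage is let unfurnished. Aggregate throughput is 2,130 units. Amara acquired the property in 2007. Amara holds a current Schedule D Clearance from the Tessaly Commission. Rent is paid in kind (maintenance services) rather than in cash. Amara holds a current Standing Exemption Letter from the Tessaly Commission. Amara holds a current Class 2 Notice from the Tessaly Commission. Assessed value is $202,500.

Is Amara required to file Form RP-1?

No — exception (b) applies; Amara is not required to file Form RP-1.

Exception (a): the number of days the property was let is 56 days, under the 62 days limit; the baseline figure is 59, meeting the 58 threshold — every condition holds. But: (f) operates against (a): a current Category E Exemption Letter is held. (a) is therefore removed.
Exception (b)'s conditions are all satisfied: the reportable unit count is 101, less than the 117 limit; a current Category F Registration is held; the detached garage is part of the primary residence. Under paragraphs (g)–(n): (g) is engaged (the space is let for business use), but is displaced by (h): (h) is engaged — a current Category 5 Clearance is held. (i) operates (a current Annual Exemption Letter is held), but is overridden by (j): (j) operates against (i): a current Schedule D Clearance is held. (k), which would lift (j), is inapplicable — no current General Notice is held. So (b) applies.
Exception (c) does not apply: the reference index is 720, short of 776.
Exception (d)'s conditions are all satisfied: a current Class 2 Notice is held; rent is paid in kind; a current Tier 4 Waiver is held. But: (p) operates against (d): assessed value is $202,500, under the $215,500 limit. (d) is therefore removed.
Exception (e) requires that the property is let furnished; but the property is let unfurnished, so (e) is unavailable.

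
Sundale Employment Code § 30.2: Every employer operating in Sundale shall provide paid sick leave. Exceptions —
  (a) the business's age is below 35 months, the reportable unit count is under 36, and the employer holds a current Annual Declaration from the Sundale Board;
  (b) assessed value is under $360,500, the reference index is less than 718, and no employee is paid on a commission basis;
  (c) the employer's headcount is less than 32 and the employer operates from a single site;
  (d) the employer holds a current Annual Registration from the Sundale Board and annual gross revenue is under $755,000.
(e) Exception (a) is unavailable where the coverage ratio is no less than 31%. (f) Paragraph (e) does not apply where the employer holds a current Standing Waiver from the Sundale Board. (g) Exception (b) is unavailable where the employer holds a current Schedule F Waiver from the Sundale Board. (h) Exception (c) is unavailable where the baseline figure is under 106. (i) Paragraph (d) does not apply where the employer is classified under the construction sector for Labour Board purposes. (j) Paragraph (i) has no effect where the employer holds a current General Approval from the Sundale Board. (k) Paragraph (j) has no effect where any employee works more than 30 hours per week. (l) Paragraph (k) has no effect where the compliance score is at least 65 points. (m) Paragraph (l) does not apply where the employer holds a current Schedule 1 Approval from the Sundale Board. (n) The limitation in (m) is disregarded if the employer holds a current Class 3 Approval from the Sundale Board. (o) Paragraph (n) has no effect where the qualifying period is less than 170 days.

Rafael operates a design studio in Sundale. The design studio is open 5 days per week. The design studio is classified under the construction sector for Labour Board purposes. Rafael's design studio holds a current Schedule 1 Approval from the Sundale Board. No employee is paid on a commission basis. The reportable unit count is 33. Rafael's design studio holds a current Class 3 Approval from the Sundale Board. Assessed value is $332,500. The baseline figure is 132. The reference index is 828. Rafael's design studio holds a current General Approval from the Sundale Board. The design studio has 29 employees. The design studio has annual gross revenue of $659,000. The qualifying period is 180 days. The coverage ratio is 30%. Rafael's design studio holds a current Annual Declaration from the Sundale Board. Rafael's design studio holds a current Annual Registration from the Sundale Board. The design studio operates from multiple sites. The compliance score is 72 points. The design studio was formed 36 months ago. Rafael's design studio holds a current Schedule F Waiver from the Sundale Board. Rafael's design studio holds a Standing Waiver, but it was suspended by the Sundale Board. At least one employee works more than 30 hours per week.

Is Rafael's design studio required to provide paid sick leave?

No — exception (d) applies; Rafael's design studio is not required to provide paid sick leave.

Exception (a) does not apply: the business's age is 36 months, not below 35 months.
Exception (b) fails — the reference index is 828, not less than 718.
Exception (c) requires that the employer operates from a single site; but the employer operates from multiple sites, so (c) is unavailable.
All of (d)'s requirements are met (a current Annual Registration is held; annual gross revenue is $659,000, under the $755,000 limit). Under paragraphs (i)–(o): (i) would limit (d) — the design studio is classified under the construction sector — but (j) sets (i) aside: (j) is engaged — a current General Approval is held. (k) would limit (j) — at least one employee exceeds 30 hours/week — but (l) sets (k) aside: (l) operates against (k): the compliance score is 72 points, meeting the 65 points threshold. (m) would limit (l) — a current Schedule 1 Approval is held — but (n) sets (m) aside: (n) operates against (m): a current Class 3 Approval is held. (o) is inapplicable (the qualifying period is 180 days, not less than 170 days), so (n) stands. So (d) applies.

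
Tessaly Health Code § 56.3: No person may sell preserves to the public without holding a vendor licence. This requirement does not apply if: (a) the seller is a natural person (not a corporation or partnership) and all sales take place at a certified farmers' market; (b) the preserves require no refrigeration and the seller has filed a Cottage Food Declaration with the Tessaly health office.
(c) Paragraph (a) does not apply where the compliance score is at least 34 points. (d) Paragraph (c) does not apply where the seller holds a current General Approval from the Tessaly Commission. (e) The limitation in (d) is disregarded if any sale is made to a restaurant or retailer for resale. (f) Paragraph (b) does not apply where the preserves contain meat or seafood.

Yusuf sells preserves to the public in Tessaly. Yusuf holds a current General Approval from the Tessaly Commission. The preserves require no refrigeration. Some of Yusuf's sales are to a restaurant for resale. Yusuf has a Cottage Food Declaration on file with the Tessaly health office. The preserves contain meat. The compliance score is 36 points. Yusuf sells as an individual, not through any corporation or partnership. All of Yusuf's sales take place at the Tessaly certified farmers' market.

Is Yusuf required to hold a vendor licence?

Exception (a) is satisfied on its face — the seller is a natural person; all sales are at a certified farmers' market. But: (c) operates against (a): the compliance score is 36 points, meeting the 34 points threshold. (d) would limit (c) — a current General Approval is held — but (e) sets (d) aside: (e) operates against (d): some sales are to a restaurant for resale. So (a) is unavailable.
Exception (b)'s conditions are all satisfied: the preserves are shelf-stable; a Cottage Food Declaration is on file. Turning to paragraph (f): (f) applies — the preserves contain meat. (b) is therefore removed.
No exception displaces § 56.3.

Yes — Yusuf must hold a vendor licence.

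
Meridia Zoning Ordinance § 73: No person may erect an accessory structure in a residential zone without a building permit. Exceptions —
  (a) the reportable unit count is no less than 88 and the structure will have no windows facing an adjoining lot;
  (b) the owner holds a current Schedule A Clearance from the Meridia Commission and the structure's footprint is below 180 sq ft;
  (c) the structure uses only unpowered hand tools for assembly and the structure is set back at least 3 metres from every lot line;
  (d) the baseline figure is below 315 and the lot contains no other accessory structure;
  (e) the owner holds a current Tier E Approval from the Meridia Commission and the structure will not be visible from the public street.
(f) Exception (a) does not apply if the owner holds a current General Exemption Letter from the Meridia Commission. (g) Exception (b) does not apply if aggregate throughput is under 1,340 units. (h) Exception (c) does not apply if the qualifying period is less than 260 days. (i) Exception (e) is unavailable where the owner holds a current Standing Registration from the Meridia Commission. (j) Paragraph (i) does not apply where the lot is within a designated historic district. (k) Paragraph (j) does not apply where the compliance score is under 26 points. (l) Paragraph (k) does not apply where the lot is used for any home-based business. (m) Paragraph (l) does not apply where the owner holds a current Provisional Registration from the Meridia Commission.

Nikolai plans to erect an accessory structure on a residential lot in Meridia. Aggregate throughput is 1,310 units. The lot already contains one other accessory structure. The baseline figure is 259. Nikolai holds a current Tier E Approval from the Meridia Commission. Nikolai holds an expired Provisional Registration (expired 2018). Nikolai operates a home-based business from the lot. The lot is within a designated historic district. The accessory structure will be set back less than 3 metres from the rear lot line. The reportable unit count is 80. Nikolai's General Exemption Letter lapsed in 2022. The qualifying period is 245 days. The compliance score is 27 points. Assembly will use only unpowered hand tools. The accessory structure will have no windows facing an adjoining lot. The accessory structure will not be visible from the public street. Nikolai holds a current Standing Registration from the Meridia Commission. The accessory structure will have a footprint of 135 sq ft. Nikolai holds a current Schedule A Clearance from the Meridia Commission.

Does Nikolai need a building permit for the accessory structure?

No — exception (e) applies; Nikolai does not need a building permit.

Exception (a) requires that the reportable unit count is no less than 88; but the reportable unit count is 80, short of 88, so (a) is unavailable.
Exception (b): a current Schedule A Clearance is held; the structure's footprint is 135 sq ft, below the 180 sq ft limit — every condition holds. However, paragraph (g) must be considered: (g) operates against (b): aggregate throughput is 1,310 units, under the 1,340 units limit. (b) is therefore removed.
Exception (c) requires that the structure is set back at least 3 metres from every lot line; but the rear setback is under 3 m, so (c) is unavailable.
Exception (d) requires that the lot contains no other accessory structure; but the lot already has another accessory structure, so (d) is unavailable.
Exception (e) is satisfied on its face — a current Tier E Approval is held; the structure will not be visible from the street. Applying paragraphs (i)–(m): (i) would limit (e) — a current Standing Registration is held — but (j) sets (i) aside: (j) operates against (i): the lot is in a historic district. (k), which would lift (j), is not triggered — the compliance score is 27 points, not under 26 points. Exception (e) stands.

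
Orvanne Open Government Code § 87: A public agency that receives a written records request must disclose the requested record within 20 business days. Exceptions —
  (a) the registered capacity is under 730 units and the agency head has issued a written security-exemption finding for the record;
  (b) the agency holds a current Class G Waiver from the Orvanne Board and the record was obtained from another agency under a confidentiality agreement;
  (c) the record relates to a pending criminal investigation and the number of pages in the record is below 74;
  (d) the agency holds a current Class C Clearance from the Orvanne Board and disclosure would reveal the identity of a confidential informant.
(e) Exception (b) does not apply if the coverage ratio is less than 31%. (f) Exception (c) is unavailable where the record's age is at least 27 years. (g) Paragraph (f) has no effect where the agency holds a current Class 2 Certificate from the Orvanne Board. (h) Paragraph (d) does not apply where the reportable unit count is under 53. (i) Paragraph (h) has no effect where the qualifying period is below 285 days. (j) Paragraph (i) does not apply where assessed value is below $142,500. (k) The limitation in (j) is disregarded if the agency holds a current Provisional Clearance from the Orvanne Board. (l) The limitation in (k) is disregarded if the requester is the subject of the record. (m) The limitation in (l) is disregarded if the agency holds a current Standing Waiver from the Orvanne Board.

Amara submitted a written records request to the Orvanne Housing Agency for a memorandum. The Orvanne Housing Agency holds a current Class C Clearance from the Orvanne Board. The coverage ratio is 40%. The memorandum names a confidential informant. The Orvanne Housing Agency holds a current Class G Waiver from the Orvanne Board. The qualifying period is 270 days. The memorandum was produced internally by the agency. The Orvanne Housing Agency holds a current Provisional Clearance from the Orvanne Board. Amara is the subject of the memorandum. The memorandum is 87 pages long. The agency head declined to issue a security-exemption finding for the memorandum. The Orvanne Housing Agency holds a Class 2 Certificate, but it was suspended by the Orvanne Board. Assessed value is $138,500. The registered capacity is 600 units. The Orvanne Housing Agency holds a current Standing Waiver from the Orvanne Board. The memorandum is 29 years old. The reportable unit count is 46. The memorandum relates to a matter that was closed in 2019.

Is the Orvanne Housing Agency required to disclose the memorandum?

No — exception (d) applies; the Orvanne Housing Agency is not required to disclose the memorandum.

Exception (a) does not apply: the agency head declined to issue a security-exemption finding.
Exception (b) does not apply: the memorandum was produced internally.
Exception (c) does not apply: the memorandum relates to a closed matter.
Exception (d): a current Class C Clearance is held; the memorandum names a confidential informant — every condition holds. Under paragraphs (h)–(m): (h) applies (the reportable unit count is 46, under the 53 limit), but is overridden by (i): (i) is triggered — the qualifying period is 270 days, below the 285 days limit. (j) operates (assessed value is $138,500, below the $142,500 limit), but is displaced by (k): (k) operates against (j): a current Provisional Clearance is held. (l) is engaged (Amara is the subject of the memorandum), but is set aside by (m): (m) operates against (l): a current Standing Waiver is held. (d) remains available.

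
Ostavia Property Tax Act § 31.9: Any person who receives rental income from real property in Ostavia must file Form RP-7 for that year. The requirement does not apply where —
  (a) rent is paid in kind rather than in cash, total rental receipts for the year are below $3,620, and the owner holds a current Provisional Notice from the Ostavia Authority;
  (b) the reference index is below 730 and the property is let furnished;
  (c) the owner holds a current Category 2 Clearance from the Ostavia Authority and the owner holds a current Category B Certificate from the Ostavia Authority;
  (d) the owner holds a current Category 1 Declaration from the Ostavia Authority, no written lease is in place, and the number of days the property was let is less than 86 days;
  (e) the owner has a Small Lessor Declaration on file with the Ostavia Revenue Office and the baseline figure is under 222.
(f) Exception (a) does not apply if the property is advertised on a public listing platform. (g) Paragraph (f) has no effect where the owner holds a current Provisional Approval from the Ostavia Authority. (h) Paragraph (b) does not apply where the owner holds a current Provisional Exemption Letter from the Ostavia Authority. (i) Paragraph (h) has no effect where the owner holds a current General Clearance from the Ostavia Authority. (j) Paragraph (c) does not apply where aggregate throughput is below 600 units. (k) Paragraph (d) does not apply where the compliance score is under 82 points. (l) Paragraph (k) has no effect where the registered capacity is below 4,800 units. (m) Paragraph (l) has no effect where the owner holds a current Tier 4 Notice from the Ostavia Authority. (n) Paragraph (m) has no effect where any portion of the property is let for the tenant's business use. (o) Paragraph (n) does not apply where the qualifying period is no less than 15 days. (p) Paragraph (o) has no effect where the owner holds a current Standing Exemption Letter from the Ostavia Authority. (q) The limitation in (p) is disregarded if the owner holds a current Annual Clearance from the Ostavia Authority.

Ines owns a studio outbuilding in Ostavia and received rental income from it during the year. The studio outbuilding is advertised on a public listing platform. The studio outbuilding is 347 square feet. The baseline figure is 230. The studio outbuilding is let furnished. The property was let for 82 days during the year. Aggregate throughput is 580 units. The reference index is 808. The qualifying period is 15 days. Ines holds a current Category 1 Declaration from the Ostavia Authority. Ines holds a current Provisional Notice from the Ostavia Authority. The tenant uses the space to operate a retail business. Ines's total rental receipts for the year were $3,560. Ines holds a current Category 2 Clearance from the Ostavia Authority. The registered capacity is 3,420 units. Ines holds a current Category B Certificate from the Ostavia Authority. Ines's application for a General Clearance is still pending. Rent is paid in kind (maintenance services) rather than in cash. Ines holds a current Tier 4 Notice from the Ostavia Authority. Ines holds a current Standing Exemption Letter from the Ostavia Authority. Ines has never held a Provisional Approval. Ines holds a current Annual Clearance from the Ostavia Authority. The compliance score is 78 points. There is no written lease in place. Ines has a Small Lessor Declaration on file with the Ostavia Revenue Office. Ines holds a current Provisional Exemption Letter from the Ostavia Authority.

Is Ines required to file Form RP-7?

Exception (a)'s conditions are all satisfied: rent is paid in kind; total rental receipts for the year are $3,560, below the $3,620 limit; a current Provisional Notice is held. But applying paragraphs (f)–(g): (f) applies — the property is publicly advertised. (g), which would lift (f), is not engaged — there is no Provisional Approval in force. So (a) is unavailable.
Exception (b) requires that the reference index is below 730; but the reference index is 808, not below 730, so (b) is unavailable.
Exception (c): a current Category 2 Clearance is held; a current Category B Certificate is held — every condition holds. But applying paragraph (j): (j) operates against (c): aggregate throughput is 580 units, below the 600 units limit. So (c) is unavailable.
All of (d)'s requirements are met (a current Category 1 Declaration is held; there is no written lease; the number of days the property was let is 82 days, less than the 86 days limit). But applying paragraphs (k)–(q): (k) applies — the compliance score is 78 points, under the 82 points limit. (l) would limit (k) — the registered capacity is 3,420 units, below the 4,800 units limit — but (m) sets (l) aside: (m) applies — a current Tier 4 Notice is held. (n) would limit (m) — the space is let for business use — but (o) sets (n) aside: (o) operates against (n): the qualifying period is 15 days, meeting the 15 days threshold. (p) would limit (o) — a current Standing Exemption Letter is held — but (q) sets (p) aside: (q) is engaged — a current Annual Clearance is held. (d) is therefore removed.
Exception (e) does not apply: the baseline figure is 230, not under 222.
No exception displaces § 31.9.

Yes — Ines must file Form RP-7.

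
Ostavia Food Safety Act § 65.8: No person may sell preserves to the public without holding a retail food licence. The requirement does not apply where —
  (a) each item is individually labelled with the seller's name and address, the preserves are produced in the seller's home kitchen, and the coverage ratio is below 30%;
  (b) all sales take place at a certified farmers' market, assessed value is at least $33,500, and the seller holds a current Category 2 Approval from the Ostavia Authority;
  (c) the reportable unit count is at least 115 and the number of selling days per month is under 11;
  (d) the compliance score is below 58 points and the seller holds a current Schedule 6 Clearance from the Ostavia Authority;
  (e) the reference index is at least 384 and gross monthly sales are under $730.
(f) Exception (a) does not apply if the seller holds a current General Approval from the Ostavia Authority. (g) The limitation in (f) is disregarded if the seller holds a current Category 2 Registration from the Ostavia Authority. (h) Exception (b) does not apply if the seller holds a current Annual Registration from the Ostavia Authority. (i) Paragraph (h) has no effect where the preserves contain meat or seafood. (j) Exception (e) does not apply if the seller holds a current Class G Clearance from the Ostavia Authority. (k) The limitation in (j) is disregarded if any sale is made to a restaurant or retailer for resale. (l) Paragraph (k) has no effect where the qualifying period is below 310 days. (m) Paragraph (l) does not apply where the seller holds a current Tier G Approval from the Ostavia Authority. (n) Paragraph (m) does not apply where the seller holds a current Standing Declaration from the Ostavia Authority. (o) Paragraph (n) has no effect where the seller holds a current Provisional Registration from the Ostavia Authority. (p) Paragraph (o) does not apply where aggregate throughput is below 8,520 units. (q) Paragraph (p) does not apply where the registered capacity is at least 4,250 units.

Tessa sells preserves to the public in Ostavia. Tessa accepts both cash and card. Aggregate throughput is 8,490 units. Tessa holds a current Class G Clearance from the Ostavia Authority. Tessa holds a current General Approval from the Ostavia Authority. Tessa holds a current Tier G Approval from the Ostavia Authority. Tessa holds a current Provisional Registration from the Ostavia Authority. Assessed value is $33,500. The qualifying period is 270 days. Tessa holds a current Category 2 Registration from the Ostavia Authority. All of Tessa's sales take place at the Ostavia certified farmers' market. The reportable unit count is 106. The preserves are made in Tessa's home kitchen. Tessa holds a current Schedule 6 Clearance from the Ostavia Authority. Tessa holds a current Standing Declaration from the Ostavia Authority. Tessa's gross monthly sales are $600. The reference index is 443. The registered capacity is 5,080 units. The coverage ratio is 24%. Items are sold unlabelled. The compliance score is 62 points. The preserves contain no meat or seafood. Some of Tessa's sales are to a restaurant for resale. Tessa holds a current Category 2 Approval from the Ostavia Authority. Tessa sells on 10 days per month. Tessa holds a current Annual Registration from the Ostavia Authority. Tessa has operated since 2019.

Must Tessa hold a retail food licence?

Exception (a) does not apply: items are sold unlabelled.
All of (b)'s requirements are met (all sales are at a certified farmers' market; assessed value is $33,500, meeting the $33,500 threshold; a current Category 2 Approval is held). But: (h) operates against (b): a current Annual Registration is held. (i) is not engaged (the preserves contain no meat or seafood), so (h) stands. Exception (b) does not apply.
Exception (c) requires that the reportable unit count is at least 115; but the reportable unit count is 106, short of 115, so (c) is unavailable.
Exception (d) requires that the compliance score is below 58 points; but the compliance score is 62 points, not below 58 points, so (d) is unavailable.
Exception (e) is satisfied on its face — the reference index is 443, meeting the 384 threshold; gross monthly sales are $600, under the $730 limit. As to paragraphs (j)–(q): (j) is triggered (a current Class G Clearance is held), but is displaced by (k): (k) operates against (j): some sales are to a restaurant for resale. (l) operates (the qualifying period is 270 days, below the 310 days limit), but is itself disapplied by (m): (m) operates against (l): a current Tier G Approval is held. (n) is triggered (a current Standing Declaration is held), but is overridden by (o): (o) operates — a current Provisional Registration is held. (p) would limit (o) — aggregate throughput is 8,490 units, below the 8,520 units limit — but (q) sets (p) aside: (q) operates — the registered capacity is 5,080 units, meeting the 4,250 units threshold. (e) remains available.

No — exception (e) applies; Tessa is not required to hold a retail food licence.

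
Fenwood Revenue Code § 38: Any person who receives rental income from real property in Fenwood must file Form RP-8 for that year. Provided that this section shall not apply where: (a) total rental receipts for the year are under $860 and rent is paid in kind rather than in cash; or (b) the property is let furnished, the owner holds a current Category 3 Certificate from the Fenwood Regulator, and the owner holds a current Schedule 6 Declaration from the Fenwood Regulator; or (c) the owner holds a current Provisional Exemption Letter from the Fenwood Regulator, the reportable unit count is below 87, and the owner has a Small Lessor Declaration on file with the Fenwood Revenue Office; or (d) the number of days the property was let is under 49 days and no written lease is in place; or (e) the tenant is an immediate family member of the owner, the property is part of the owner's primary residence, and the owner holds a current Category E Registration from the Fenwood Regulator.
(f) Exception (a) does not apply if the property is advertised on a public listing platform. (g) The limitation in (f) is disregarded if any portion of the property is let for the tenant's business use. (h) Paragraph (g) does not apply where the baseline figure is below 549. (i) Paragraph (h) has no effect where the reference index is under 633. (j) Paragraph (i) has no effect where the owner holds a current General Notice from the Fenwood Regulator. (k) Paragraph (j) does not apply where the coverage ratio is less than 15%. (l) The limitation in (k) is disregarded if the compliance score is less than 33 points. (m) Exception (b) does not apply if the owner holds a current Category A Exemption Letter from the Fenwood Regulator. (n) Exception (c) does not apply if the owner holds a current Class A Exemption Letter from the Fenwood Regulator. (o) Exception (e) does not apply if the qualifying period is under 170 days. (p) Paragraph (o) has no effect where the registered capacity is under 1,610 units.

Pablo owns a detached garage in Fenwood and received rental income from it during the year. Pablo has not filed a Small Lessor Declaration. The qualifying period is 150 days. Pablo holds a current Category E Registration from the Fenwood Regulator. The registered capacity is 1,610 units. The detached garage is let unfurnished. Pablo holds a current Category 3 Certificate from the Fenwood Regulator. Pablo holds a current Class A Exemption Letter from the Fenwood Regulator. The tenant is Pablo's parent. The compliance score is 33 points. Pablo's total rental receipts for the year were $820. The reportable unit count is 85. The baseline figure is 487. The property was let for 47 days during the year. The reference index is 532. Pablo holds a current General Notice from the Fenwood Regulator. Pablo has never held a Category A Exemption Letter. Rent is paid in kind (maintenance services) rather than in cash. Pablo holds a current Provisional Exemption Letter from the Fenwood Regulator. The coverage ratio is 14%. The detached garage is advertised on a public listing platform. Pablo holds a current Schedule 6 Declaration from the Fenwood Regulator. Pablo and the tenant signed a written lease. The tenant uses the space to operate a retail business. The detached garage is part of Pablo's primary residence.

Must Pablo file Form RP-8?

Exception (a) is satisfied on its face — total rental receipts for the year are $820, under the $860 limit; rent is paid in kind. Considering the limiting provisions: (f) is engaged (the property is publicly advertised), but is overridden by (g): (g) operates — the space is let for business use. (h) applies (the baseline figure is 487, below the 549 limit), but is set aside by (i): (i) is triggered — the reference index is 532, under the 633 limit. (j) would limit (i) — a current General Notice is held — but (k) sets (j) aside: (k) is triggered — the coverage ratio is 14%, less than the 15% limit. (l), which would lift (k), is inapplicable — the compliance score is 33 points, not less than 33 points. So (a) applies.
Exception (b) requires that the property is let furnished; but the property is let unfurnished, so (b) is unavailable.
Exception (c) fails — no Small Lessor Declaration is on file.
Exception (d) does not apply: a written lease is in place.
Exception (e) is satisfied on its face — the tenant is an immediate family member; the detached garage is part of the primary residence; a current Category E Registration is held. But: (o) operates against (e): the qualifying period is 150 days, under the 170 days limit. (p) does not operate here (the registered capacity is 1,610 units, not under 1,610 units), so (o) stands. So (e) is unavailable.

No — exception (a) applies; Pablo is not required to file Form RP-8.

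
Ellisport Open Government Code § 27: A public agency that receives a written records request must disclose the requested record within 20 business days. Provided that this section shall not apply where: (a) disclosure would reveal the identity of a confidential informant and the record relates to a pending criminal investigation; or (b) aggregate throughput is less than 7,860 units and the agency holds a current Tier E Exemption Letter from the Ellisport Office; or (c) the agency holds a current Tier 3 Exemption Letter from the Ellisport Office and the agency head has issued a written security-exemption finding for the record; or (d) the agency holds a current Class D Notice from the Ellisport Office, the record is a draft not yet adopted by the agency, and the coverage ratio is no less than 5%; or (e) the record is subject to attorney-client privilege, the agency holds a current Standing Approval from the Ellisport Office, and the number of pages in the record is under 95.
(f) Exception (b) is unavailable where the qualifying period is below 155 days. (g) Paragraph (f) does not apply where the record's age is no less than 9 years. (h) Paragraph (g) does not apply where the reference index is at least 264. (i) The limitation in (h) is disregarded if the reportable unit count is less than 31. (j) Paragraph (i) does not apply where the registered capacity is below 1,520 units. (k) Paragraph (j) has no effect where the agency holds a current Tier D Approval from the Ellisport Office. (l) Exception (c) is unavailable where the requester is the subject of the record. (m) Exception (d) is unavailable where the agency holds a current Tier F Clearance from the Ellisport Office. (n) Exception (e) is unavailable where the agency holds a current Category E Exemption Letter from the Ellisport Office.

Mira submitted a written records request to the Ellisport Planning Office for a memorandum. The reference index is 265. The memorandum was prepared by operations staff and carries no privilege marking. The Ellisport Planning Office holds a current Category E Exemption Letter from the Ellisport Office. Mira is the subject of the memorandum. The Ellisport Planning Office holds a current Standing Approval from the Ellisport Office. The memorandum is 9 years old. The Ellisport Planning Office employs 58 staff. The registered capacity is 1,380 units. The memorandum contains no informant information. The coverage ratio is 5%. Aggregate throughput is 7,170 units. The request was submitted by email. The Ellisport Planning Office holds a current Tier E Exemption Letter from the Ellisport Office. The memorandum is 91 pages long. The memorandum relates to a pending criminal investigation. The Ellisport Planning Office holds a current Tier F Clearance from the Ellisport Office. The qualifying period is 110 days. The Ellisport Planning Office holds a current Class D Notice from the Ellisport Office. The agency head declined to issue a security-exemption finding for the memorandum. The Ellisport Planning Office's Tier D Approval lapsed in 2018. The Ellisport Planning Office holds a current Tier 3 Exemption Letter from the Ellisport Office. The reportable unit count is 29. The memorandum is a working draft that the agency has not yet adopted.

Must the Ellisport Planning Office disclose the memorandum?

Yes — the Ellisport Planning Office must disclose the memorandum.

Exception (a) does not apply: the memorandum contains no informant information.
Exception (b): aggregate throughput is 7,170 units, less than the 7,860 units limit; a current Tier E Exemption Letter is held — every condition holds. But: (f) applies — the qualifying period is 110 days, below the 155 days limit. (g) would limit (f) — the record's age is 9 years, meeting the 9 years threshold — but (h) sets (g) aside: (h) is engaged — the reference index is 265, meeting the 264 threshold. (i) is triggered (the reportable unit count is 29, less than the 31 limit), but is displaced by (j): (j) operates against (i): the registered capacity is 1,380 units, below the 1,520 units limit. (k), which would lift (j), is inapplicable — the Tier D Approval is not current. Exception (b) does not apply.
Exception (c) requires that the agency head has issued a written security-exemption finding for the record; but the agency head declined to issue a security-exemption finding, so (c) is unavailable.
All of (d)'s requirements are met (a current Class D Notice is held; the memorandum is an unadopted draft; the coverage ratio is 5%, meeting the 5% threshold). Turning to paragraph (m): (m) applies — a current Tier F Clearance is held. (d) is therefore removed.
Exception (e) fails — the memorandum carries no privilege marking.
No exception is made out. the Ellisport Planning Office falls within the general rule.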